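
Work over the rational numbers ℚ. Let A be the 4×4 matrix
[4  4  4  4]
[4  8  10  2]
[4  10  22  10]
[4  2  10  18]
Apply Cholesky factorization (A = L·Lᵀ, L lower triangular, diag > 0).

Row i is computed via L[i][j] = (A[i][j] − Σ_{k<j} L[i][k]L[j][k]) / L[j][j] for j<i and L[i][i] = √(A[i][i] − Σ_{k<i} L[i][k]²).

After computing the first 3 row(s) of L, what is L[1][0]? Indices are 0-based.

Step 1: L[0][0] = √(4) = 2.
  L[1][0] = (4) / L[0][0] = 2.
Step 2: L[1][1] = √(4) = 2.
  L[2][0] = (4) / L[0][0] = 2.
  L[2][1] = (6) / L[1][1] = 3.
Step 3: L[2][2] = √(9) = 3.

L[1][0] = 2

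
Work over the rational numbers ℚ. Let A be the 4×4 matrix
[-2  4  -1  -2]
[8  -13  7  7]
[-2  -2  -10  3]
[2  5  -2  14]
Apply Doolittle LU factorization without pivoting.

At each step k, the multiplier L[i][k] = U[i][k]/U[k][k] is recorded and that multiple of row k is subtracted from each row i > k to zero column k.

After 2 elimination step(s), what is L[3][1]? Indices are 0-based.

L[3][1] = 3

k=0: U[0][0]=-2
  eliminate (1,0): mult=-4, new row 1: (0, 3, 3, -1); set L[1][0]=-4
  eliminate (2,0): mult=1, new row 2: (0, -6, -9, 5); set L[2][0]=1
  eliminate (3,0): mult=-1, new row 3: (0, 9, -3, 12); set L[3][0]=-1
k=1: U[1][1]=3
  eliminate (2,1): mult=-2, new row 2: (0, 0, -3, 3); set L[2][1]=-2
  eliminate (3,1): mult=3, new row 3: (0, 0, -12, 15); set L[3][1]=3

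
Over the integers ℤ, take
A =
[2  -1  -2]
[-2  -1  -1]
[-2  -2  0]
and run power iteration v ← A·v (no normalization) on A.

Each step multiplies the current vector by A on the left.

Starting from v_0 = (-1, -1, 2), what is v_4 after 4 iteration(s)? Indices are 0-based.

v_4 = (-199, 65, 68)

v_0 = (-1, -1, 2).
v_1 = A·v_0 = (-5, 1, 4).
v_2 = A·v_1 = (-19, 5, 8).
v_3 = A·v_2 = (-59, 25, 28).
v_4 = A·v_3 = (-199, 65, 68).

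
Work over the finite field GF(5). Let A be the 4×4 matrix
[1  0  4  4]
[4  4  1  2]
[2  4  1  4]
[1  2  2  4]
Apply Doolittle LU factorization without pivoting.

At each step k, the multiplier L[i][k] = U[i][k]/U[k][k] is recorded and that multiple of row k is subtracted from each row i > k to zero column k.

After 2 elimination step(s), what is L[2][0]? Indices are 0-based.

k=0: U[0][0]=1
  eliminate (1,0): mult=4, new row 1: (0, 4, 0, 1); set L[1][0]=4
  eliminate (2,0): mult=2, new row 2: (0, 4, 3, 1); set L[2][0]=2
  eliminate (3,0): mult=1, new row 3: (0, 2, 3, 0); set L[3][0]=1
k=1: U[1][1]=4
  eliminate (2,1): mult=1, new row 2: (0, 0, 3, 0); set L[2][1]=1
  eliminate (3,1): mult=3, new row 3: (0, 0, 3, 2); set L[3][1]=3

L[2][0] = 2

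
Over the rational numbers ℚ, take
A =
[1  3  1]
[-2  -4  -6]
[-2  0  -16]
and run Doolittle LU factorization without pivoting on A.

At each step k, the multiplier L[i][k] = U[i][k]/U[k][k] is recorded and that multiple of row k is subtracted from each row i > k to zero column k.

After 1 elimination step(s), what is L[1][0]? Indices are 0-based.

Step 1: pivot at (0,0) is 1.
  row1 ← row1 − (-2)·row0  ⇒  L[1][0]=-2, U row1=(0, 2, -4)
  row2 ← row2 − (-2)·row0  ⇒  L[2][0]=-2, U row2=(0, 6, -14)

L[1][0] = -2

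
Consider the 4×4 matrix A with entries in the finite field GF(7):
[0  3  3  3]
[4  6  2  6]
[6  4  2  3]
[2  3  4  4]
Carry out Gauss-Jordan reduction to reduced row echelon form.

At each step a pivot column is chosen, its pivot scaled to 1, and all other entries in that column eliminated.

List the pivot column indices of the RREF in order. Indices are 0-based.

pivot(0,0): swap R0↔R1
pivot(0,0)=4: scale R0 → (1, 5, 4, 5)
  clear (2,0): R2 −= (6)R0 → (0, 2, 6, 1)
  clear (3,0): R3 −= (2)R0 → (0, 0, 3, 1)
pivot(1,1)=3: scale R1 → (0, 1, 1, 1)
  clear (0,1): R0 −= (5)R1 → (1, 0, 6, 0)
  clear (2,1): R2 −= (2)R1 → (0, 0, 4, 6)
pivot(2,2)=4: scale R2 → (0, 0, 1, 5)
  clear (0,2): R0 −= (6)R2 → (1, 0, 0, 5)
  clear (1,2): R1 −= (1)R2 → (0, 1, 0, 3)
  clear (3,2): R3 −= (3)R2 → (0, 0, 0, 0)
col 3: no nonzero at/below row 3; advance.

pivot columns: 0, 1, 2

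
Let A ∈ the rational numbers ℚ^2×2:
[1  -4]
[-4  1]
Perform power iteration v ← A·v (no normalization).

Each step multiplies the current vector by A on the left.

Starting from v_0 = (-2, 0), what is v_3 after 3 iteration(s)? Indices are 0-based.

v_0 = (-2, 0).
v_1 = A·v_0 = (-2, 8).
v_2 = A·v_1 = (-34, 16).
v_3 = A·v_2 = (-98, 152).

v_3 = (-98, 152)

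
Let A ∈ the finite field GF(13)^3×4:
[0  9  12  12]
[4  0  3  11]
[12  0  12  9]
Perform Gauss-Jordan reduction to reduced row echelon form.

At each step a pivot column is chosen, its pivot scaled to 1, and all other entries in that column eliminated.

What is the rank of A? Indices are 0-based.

rank = 3

pivot(0,0): swap R0↔R1
pivot(0,0)=4: scale R0 → (1, 0, 4, 6)
  clear (2,0): R2 −= (12)R0 → (0, 0, 3, 2)
pivot(1,1)=9: scale R1 → (0, 1, 10, 10)
pivot(2,2)=3: scale R2 → (0, 0, 1, 5)
  clear (0,2): R0 −= (4)R2 → (1, 0, 0, 12)
  clear (1,2): R1 −= (10)R2 → (0, 1, 0, 12)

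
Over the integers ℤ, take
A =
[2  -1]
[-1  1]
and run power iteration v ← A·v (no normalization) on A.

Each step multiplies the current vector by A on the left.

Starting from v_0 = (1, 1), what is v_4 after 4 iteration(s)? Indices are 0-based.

v_4 = (13, -8)

v_0 = (1, 1).
v_1 = A·v_0 = (1, 0).
v_2 = A·v_1 = (2, -1).
v_3 = A·v_2 = (5, -3).
v_4 = A·v_3 = (13, -8).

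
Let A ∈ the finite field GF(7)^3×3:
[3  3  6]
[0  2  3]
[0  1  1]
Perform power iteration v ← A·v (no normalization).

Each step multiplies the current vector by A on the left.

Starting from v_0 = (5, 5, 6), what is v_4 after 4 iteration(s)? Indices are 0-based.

v_0 = (5, 5, 6).
v_1 = A·v_0 = (3, 0, 4).
v_2 = A·v_1 = (5, 5, 4).
v_3 = A·v_2 = (5, 1, 2).
v_4 = A·v_3 = (2, 1, 3).

v_4 = (2, 1, 3)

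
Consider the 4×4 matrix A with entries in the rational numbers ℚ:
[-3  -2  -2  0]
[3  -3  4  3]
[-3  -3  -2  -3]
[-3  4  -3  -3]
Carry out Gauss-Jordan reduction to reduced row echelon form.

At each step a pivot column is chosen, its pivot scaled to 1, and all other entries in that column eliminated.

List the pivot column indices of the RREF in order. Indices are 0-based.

pivot(0,0)=-3: scale R0 → (1, 2/3, 2/3, 0)
  clear (1,0): R1 −= (3)R0 → (0, -5, 2, 3)
  clear (2,0): R2 −= (-3)R0 → (0, -1, 0, -3)
  clear (3,0): R3 −= (-3)R0 → (0, 6, -1, -3)
pivot(1,1)=-5: scale R1 → (0, 1, -2/5, -3/5)
  clear (0,1): R0 −= (2/3)R1 → (1, 0, 14/15, 2/5)
  clear (2,1): R2 −= (-1)R1 → (0, 0, -2/5, -18/5)
  clear (3,1): R3 −= (6)R1 → (0, 0, 7/5, 3/5)
pivot(2,2)=-2/5: scale R2 → (0, 0, 1, 9)
  clear (0,2): R0 −= (14/15)R2 → (1, 0, 0, -8)
  clear (1,2): R1 −= (-2/5)R2 → (0, 1, 0, 3)
  clear (3,2): R3 −= (7/5)R2 → (0, 0, 0, -12)
pivot(3,3)=-12: scale R3 → (0, 0, 0, 1)
  clear (0,3): R0 −= (-8)R3 → (1, 0, 0, 0)
  clear (1,3): R1 −= (3)R3 → (0, 1, 0, 0)
  clear (2,3): R2 −= (9)R3 → (0, 0, 1, 0)

pivot columns: 0, 1, 2, 3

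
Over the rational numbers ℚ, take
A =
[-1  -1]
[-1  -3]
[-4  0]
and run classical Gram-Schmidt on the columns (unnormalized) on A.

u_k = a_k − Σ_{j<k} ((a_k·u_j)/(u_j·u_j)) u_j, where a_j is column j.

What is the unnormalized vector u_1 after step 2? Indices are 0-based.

u_1 = (-7/9, -25/9, 8/9)

Step 1: u_0 = a_0 = (-1, -1, -4).
Step 2: u_1 = a_1 − (2/9)·u_0 = (-7/9, -25/9, 8/9).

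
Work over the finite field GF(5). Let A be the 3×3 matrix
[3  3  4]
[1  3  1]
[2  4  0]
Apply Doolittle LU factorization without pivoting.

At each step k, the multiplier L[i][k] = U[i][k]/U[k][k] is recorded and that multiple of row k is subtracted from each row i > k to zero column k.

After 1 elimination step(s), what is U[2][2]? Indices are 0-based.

U[2][2] = 4

[col 0] pivot 3
  R1 -= 2*R0 → (0, 2, 3)  (L[1][0] := 2)
  R2 -= 4*R0 → (0, 2, 4)  (L[2][0] := 4)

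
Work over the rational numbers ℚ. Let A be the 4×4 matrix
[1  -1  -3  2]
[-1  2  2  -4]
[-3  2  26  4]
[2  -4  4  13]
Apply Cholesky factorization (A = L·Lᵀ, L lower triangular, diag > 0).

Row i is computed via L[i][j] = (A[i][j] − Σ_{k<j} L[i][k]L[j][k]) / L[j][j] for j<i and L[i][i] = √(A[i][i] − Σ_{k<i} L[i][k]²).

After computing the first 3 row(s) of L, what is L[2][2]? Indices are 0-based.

L[2][2] = 4

Step 1: L[0][0] = √(1) = 1.
  L[1][0] = (-1) / L[0][0] = -1.
Step 2: L[1][1] = √(1) = 1.
  L[2][0] = (-3) / L[0][0] = -3.
  L[2][1] = (-1) / L[1][1] = -1.
Step 3: L[2][2] = √(16) = 4.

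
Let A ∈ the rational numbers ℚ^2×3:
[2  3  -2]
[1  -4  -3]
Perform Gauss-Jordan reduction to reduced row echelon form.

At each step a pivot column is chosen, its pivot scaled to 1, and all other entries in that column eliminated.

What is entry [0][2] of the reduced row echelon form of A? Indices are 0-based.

step 1: normalize row 0 (÷2) = (1, 3/2, -1)
  row 1: subtract 1×row0 = (0, -11/2, -2)
step 2: normalize row 1 (÷-11/2) = (0, 1, 4/11)
  row 0: subtract 3/2×row1 = (1, 0, -17/11)

M[0][2] = -17/11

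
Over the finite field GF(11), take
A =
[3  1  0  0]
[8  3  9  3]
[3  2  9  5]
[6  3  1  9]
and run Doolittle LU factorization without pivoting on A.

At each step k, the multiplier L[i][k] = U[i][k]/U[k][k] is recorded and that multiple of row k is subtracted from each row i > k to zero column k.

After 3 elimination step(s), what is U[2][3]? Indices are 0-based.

U[2][3] = 7

[col 0] pivot 3
  R1 -= 10*R0 → (0, 4, 9, 3)  (L[1][0] := 10)
  R2 -= 1*R0 → (0, 1, 9, 5)  (L[2][0] := 1)
  R3 -= 2*R0 → (0, 1, 1, 9)  (L[3][0] := 2)
[col 1] pivot 4
  R2 -= 3*R1 → (0, 0, 4, 7)  (L[2][1] := 3)
  R3 -= 3*R1 → (0, 0, 7, 0)  (L[3][1] := 3)
[col 2] pivot 4
  R3 -= 10*R2 → (0, 0, 0, 7)  (L[3][2] := 10)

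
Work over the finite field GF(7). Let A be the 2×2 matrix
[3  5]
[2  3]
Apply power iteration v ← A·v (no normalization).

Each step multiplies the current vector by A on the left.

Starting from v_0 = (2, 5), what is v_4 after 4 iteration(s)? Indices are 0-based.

v_4 = (2, 2)

v_0 = (2, 5).
v_1 = A·v_0 = (3, 5).
v_2 = A·v_1 = (6, 0).
v_3 = A·v_2 = (4, 5).
v_4 = A·v_3 = (2, 2).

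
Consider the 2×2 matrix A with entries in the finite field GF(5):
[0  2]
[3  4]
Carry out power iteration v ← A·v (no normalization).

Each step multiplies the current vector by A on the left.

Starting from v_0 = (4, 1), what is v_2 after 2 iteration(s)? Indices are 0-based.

v_0 = (4, 1).
v_1 = A·v_0 = (2, 1).
v_2 = A·v_1 = (2, 0).

v_2 = (2, 0)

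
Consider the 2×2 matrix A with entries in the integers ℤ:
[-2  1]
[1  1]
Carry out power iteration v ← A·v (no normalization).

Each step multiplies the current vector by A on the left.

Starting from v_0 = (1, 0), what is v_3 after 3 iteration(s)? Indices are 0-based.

v_3 = (-11, 4)

v_0 = (1, 0).
v_1 = A·v_0 = (-2, 1).
v_2 = A·v_1 = (5, -1).
v_3 = A·v_2 = (-11, 4).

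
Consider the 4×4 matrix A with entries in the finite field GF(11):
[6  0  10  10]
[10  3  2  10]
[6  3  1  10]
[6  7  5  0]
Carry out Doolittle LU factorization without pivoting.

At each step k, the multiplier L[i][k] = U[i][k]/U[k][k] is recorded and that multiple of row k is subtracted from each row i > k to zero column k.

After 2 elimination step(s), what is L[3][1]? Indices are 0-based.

Step 1: pivot at (0,0) is 6.
  row1 ← row1 − (9)·row0  ⇒  L[1][0]=9, U row1=(0, 3, 0, 8)
  row2 ← row2 − (1)·row0  ⇒  L[2][0]=1, U row2=(0, 3, 2, 0)
  row3 ← row3 − (1)·row0  ⇒  L[3][0]=1, U row3=(0, 7, 6, 1)
Step 2: pivot at (1,1) is 3.
  row2 ← row2 − (1)·row1  ⇒  L[2][1]=1, U row2=(0, 0, 2, 3)
  row3 ← row3 − (6)·row1  ⇒  L[3][1]=6, U row3=(0, 0, 6, 8)

L[3][1] = 6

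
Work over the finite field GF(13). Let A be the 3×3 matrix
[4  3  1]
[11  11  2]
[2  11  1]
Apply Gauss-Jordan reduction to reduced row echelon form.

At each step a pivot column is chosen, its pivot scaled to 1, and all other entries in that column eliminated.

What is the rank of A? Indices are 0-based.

[1] R0 /= 4  ⇒  (1, 4, 10)
     R1 -= 11·R0  ⇒  (0, 6, 9)
     R2 -= 2·R0  ⇒  (0, 3, 7)
[2] R1 /= 6  ⇒  (0, 1, 8)
     R0 -= 4·R1  ⇒  (1, 0, 4)
     R2 -= 3·R1  ⇒  (0, 0, 9)
[3] R2 /= 9  ⇒  (0, 0, 1)
     R0 -= 4·R2  ⇒  (1, 0, 0)
     R1 -= 8·R2  ⇒  (0, 1, 0)

rank = 3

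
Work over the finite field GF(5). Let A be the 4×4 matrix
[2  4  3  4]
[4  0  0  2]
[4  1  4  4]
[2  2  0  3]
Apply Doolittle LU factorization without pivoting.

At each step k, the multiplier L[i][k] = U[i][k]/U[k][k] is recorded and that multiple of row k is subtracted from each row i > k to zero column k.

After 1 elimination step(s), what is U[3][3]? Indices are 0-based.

U[3][3] = 4

Step 1: pivot at (0,0) is 2.
  row1 ← row1 − (2)·row0  ⇒  L[1][0]=2, U row1=(0, 2, 4, 4)
  row2 ← row2 − (2)·row0  ⇒  L[2][0]=2, U row2=(0, 3, 3, 1)
  row3 ← row3 − (1)·row0  ⇒  L[3][0]=1, U row3=(0, 3, 2, 4)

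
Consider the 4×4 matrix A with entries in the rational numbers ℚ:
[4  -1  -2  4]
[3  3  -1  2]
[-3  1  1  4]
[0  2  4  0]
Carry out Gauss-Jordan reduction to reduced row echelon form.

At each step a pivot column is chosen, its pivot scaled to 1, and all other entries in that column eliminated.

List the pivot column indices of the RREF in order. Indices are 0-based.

pivot(0,0)=4: scale R0 → (1, -1/4, -1/2, 1)
  clear (1,0): R1 −= (3)R0 → (0, 15/4, 1/2, -1)
  clear (2,0): R2 −= (-3)R0 → (0, 1/4, -1/2, 7)
pivot(1,1)=15/4: scale R1 → (0, 1, 2/15, -4/15)
  clear (0,1): R0 −= (-1/4)R1 → (1, 0, -7/15, 14/15)
  clear (2,1): R2 −= (1/4)R1 → (0, 0, -8/15, 106/15)
  clear (3,1): R3 −= (2)R1 → (0, 0, 56/15, 8/15)
pivot(2,2)=-8/15: scale R2 → (0, 0, 1, -53/4)
  clear (0,2): R0 −= (-7/15)R2 → (1, 0, 0, -21/4)
  clear (1,2): R1 −= (2/15)R2 → (0, 1, 0, 3/2)
  clear (3,2): R3 −= (56/15)R2 → (0, 0, 0, 50)
pivot(3,3)=50: scale R3 → (0, 0, 0, 1)
  clear (0,3): R0 −= (-21/4)R3 → (1, 0, 0, 0)
  clear (1,3): R1 −= (3/2)R3 → (0, 1, 0, 0)
  clear (2,3): R2 −= (-53/4)R3 → (0, 0, 1, 0)

pivot columns: 0, 1, 2, 3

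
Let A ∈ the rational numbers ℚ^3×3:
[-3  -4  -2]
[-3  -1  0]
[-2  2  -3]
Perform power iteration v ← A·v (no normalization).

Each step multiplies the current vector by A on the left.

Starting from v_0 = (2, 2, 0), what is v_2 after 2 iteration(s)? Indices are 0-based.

v_0 = (2, 2, 0).
v_1 = A·v_0 = (-14, -8, 0).
v_2 = A·v_1 = (74, 50, 12).

v_2 = (74, 50, 12)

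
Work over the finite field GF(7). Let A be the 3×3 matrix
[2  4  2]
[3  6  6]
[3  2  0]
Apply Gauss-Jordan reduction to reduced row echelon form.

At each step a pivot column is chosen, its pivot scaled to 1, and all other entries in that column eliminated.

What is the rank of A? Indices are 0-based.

[1] R0 /= 2  ⇒  (1, 2, 1)
     R1 -= 3·R0  ⇒  (0, 0, 3)
     R2 -= 3·R0  ⇒  (0, 3, 4)
[2] R1 <-> R2
[2] R1 /= 3  ⇒  (0, 1, 6)
     R0 -= 2·R1  ⇒  (1, 0, 3)
[3] R2 /= 3  ⇒  (0, 0, 1)
     R0 -= 3·R2  ⇒  (1, 0, 0)
     R1 -= 6·R2  ⇒  (0, 1, 0)

rank = 3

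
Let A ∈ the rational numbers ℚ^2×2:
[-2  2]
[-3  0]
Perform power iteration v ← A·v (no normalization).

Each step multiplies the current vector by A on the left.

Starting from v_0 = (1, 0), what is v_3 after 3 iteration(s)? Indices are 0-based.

v_0 = (1, 0).
v_1 = A·v_0 = (-2, -3).
v_2 = A·v_1 = (-2, 6).
v_3 = A·v_2 = (16, 6).

v_3 = (16, 6)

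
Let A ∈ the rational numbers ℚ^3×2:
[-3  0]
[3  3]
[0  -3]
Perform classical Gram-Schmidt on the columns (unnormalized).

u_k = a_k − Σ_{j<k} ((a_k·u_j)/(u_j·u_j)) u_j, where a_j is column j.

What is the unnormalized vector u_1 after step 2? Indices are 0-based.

u_1 = (3/2, 3/2, -3)

Step 1: u_0 = a_0 = (-3, 3, 0).
Step 2: u_1 = a_1 − (1/2)·u_0 = (3/2, 3/2, -3).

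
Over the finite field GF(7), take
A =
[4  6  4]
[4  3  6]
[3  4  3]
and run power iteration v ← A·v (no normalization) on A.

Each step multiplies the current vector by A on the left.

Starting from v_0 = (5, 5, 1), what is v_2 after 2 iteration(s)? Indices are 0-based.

v_0 = (5, 5, 1).
v_1 = A·v_0 = (5, 6, 3).
v_2 = A·v_1 = (5, 0, 6).

v_2 = (5, 0, 6)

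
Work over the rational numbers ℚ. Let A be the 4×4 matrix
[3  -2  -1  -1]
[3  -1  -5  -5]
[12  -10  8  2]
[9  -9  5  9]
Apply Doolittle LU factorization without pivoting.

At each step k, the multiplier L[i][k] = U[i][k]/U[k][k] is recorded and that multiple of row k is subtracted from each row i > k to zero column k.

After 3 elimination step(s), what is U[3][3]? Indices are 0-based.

U[3][3] = -2

[col 0] pivot 3
  R1 -= 1*R0 → (0, 1, -4, -4)  (L[1][0] := 1)
  R2 -= 4*R0 → (0, -2, 12, 6)  (L[2][0] := 4)
  R3 -= 3*R0 → (0, -3, 8, 12)  (L[3][0] := 3)
[col 1] pivot 1
  R2 -= -2*R1 → (0, 0, 4, -2)  (L[2][1] := -2)
  R3 -= -3*R1 → (0, 0, -4, 0)  (L[3][1] := -3)
[col 2] pivot 4
  R3 -= -1*R2 → (0, 0, 0, -2)  (L[3][2] := -1)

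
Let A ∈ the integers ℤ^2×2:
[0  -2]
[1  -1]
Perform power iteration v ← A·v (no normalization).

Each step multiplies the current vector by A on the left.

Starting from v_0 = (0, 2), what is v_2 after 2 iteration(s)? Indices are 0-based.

v_2 = (4, -2)

v_0 = (0, 2).
v_1 = A·v_0 = (-4, -2).
v_2 = A·v_1 = (4, -2).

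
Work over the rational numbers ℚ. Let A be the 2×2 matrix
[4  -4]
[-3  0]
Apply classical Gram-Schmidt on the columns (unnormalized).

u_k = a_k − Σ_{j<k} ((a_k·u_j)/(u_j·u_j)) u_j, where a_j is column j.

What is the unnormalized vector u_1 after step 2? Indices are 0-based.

u_1 = (-36/25, -48/25)

Step 1: u_0 = a_0 = (4, -3).
Step 2: u_1 = a_1 − (-16/25)·u_0 = (-36/25, -48/25).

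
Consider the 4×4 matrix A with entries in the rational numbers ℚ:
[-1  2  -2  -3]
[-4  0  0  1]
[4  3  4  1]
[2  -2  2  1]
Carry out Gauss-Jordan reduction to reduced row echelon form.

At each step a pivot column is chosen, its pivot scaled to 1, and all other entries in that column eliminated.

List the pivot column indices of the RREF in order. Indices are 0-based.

pivot columns: 0, 1, 2, 3

step 1: normalize row 0 (÷-1) = (1, -2, 2, 3)
  row 1: subtract -4×row0 = (0, -8, 8, 13)
  row 2: subtract 4×row0 = (0, 11, -4, -11)
  row 3: subtract 2×row0 = (0, 2, -2, -5)
step 2: normalize row 1 (÷-8) = (0, 1, -1, -13/8)
  row 0: subtract -2×row1 = (1, 0, 0, -1/4)
  row 2: subtract 11×row1 = (0, 0, 7, 55/8)
  row 3: subtract 2×row1 = (0, 0, 0, -7/4)
step 3: normalize row 2 (÷7) = (0, 0, 1, 55/56)
  row 1: subtract -1×row2 = (0, 1, 0, -9/14)
step 4: normalize row 3 (÷-7/4) = (0, 0, 0, 1)
  row 0: subtract -1/4×row3 = (1, 0, 0, 0)
  row 1: subtract -9/14×row3 = (0, 1, 0, 0)
  row 2: subtract 55/56×row3 = (0, 0, 1, 0)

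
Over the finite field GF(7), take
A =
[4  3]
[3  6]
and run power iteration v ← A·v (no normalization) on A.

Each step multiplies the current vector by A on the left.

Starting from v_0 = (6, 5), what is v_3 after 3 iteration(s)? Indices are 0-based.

v_0 = (6, 5).
v_1 = A·v_0 = (4, 6).
v_2 = A·v_1 = (6, 6).
v_3 = A·v_2 = (0, 5).

v_3 = (0, 5)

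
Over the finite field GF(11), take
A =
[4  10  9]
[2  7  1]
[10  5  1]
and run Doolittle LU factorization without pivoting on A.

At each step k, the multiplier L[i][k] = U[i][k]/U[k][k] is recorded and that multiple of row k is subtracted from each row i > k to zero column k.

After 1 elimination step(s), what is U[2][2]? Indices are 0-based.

U[2][2] = 6

[col 0] pivot 4
  R1 -= 6*R0 → (0, 2, 2)  (L[1][0] := 6)
  R2 -= 8*R0 → (0, 2, 6)  (L[2][0] := 8)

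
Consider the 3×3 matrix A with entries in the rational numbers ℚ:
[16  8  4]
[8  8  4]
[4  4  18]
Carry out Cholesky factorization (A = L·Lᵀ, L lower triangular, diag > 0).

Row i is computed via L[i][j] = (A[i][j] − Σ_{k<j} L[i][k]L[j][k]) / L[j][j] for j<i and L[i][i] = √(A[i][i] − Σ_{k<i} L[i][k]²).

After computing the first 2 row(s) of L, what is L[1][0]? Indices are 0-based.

Step 1: L[0][0] = √(16) = 4.
  L[1][0] = (8) / L[0][0] = 2.
Step 2: L[1][1] = √(4) = 2.

L[1][0] = 2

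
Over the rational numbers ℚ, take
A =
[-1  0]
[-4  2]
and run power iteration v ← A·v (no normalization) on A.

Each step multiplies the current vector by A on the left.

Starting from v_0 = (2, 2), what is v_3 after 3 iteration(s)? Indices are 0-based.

v_0 = (2, 2).
v_1 = A·v_0 = (-2, -4).
v_2 = A·v_1 = (2, 0).
v_3 = A·v_2 = (-2, -8).

v_3 = (-2, -8)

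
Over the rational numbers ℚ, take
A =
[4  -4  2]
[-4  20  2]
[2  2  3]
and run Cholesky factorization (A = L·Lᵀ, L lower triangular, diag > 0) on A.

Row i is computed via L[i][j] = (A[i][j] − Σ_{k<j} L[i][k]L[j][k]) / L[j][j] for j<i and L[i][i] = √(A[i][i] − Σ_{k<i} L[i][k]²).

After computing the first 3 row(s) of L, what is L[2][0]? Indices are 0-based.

L[2][0] = 1

Step 1: L[0][0] = √(4) = 2.
  L[1][0] = (-4) / L[0][0] = -2.
Step 2: L[1][1] = √(16) = 4.
  L[2][0] = (2) / L[0][0] = 1.
  L[2][1] = (4) / L[1][1] = 1.
Step 3: L[2][2] = √(1) = 1.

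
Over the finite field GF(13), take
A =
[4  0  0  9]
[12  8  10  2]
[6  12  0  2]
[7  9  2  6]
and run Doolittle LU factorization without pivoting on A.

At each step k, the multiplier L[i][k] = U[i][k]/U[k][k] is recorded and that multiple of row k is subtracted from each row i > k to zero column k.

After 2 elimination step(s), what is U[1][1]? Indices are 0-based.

U[1][1] = 8

[col 0] pivot 4
  R1 -= 3*R0 → (0, 8, 10, 1)  (L[1][0] := 3)
  R2 -= 8*R0 → (0, 12, 0, 8)  (L[2][0] := 8)
  R3 -= 5*R0 → (0, 9, 2, 0)  (L[3][0] := 5)
[col 1] pivot 8
  R2 -= 8*R1 → (0, 0, 11, 0)  (L[2][1] := 8)
  R3 -= 6*R1 → (0, 0, 7, 7)  (L[3][1] := 6)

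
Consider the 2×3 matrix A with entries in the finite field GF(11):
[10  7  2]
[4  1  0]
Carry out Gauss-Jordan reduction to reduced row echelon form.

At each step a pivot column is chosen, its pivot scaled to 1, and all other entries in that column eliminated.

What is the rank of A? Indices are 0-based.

pivot(0,0)=10: scale R0 → (1, 4, 9)
  clear (1,0): R1 −= (4)R0 → (0, 7, 8)
pivot(1,1)=7: scale R1 → (0, 1, 9)
  clear (0,1): R0 −= (4)R1 → (1, 0, 6)

rank = 2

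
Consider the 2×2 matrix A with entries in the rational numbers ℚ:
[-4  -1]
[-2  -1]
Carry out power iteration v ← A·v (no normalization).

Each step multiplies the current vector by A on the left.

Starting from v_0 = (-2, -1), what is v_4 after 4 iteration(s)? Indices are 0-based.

v_4 = (-853, -479)

v_0 = (-2, -1).
v_1 = A·v_0 = (9, 5).
v_2 = A·v_1 = (-41, -23).
v_3 = A·v_2 = (187, 105).
v_4 = A·v_3 = (-853, -479).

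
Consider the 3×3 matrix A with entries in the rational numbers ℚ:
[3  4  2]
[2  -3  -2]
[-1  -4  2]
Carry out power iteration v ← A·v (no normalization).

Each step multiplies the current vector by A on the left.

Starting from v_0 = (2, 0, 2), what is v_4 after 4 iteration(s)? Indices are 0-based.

v_0 = (2, 0, 2).
v_1 = A·v_0 = (10, 0, 2).
v_2 = A·v_1 = (34, 16, -6).
v_3 = A·v_2 = (154, 32, -110).
v_4 = A·v_3 = (370, 432, -502).

v_4 = (370, 432, -502)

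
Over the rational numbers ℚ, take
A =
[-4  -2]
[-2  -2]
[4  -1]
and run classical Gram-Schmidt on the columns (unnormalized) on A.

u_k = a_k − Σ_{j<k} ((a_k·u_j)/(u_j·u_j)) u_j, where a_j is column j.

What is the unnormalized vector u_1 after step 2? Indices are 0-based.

u_1 = (-10/9, -14/9, -17/9)

Step 1: u_0 = a_0 = (-4, -2, 4).
Step 2: u_1 = a_1 − (2/9)·u_0 = (-10/9, -14/9, -17/9).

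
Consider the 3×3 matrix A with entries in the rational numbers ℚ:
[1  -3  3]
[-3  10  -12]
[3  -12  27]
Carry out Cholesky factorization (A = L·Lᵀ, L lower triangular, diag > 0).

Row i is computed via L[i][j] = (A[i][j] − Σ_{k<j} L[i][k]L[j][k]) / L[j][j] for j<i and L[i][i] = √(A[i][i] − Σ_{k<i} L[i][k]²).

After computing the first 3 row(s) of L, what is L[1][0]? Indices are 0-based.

Step 1: L[0][0] = √(1) = 1.
  L[1][0] = (-3) / L[0][0] = -3.
Step 2: L[1][1] = √(1) = 1.
  L[2][0] = (3) / L[0][0] = 3.
  L[2][1] = (-3) / L[1][1] = -3.
Step 3: L[2][2] = √(9) = 3.

L[1][0] = -3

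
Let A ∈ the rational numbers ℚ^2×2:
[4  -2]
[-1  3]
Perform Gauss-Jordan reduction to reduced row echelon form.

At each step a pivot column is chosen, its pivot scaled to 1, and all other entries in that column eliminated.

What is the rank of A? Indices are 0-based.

[1] R0 /= 4  ⇒  (1, -1/2)
     R1 -= -1·R0  ⇒  (0, 5/2)
[2] R1 /= 5/2  ⇒  (0, 1)
     R0 -= -1/2·R1  ⇒  (1, 0)

rank = 2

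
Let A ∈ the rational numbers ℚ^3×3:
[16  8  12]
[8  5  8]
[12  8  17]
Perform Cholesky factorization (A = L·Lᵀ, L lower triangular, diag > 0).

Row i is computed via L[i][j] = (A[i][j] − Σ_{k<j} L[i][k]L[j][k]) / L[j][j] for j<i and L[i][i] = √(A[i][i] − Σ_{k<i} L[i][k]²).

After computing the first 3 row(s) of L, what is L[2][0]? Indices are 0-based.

L[2][0] = 3

Step 1: L[0][0] = √(16) = 4.
  L[1][0] = (8) / L[0][0] = 2.
Step 2: L[1][1] = √(1) = 1.
  L[2][0] = (12) / L[0][0] = 3.
  L[2][1] = (2) / L[1][1] = 2.
Step 3: L[2][2] = √(4) = 2.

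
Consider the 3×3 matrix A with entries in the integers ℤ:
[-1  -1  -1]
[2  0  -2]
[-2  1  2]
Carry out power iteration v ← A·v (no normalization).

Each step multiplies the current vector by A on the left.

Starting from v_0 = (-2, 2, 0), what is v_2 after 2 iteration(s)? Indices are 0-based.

v_0 = (-2, 2, 0).
v_1 = A·v_0 = (0, -4, 6).
v_2 = A·v_1 = (-2, -12, 8).

v_2 = (-2, -12, 8)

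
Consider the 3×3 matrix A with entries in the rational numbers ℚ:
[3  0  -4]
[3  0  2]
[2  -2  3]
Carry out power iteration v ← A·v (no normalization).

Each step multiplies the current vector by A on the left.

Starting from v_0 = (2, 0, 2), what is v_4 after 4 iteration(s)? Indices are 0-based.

v_4 = (-78, -690, -378)

v_0 = (2, 0, 2).
v_1 = A·v_0 = (-2, 10, 10).
v_2 = A·v_1 = (-46, 14, 6).
v_3 = A·v_2 = (-162, -126, -102).
v_4 = A·v_3 = (-78, -690, -378).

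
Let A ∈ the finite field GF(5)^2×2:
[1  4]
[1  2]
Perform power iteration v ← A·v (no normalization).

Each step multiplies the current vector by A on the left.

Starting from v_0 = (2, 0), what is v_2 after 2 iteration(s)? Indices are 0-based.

v_2 = (0, 1)

v_0 = (2, 0).
v_1 = A·v_0 = (2, 2).
v_2 = A·v_1 = (0, 1).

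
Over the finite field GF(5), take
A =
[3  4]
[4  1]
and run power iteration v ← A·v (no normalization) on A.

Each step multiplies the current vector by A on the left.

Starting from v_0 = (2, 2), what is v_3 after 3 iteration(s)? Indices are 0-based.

v_3 = (0, 4)

v_0 = (2, 2).
v_1 = A·v_0 = (4, 0).
v_2 = A·v_1 = (2, 1).
v_3 = A·v_2 = (0, 4).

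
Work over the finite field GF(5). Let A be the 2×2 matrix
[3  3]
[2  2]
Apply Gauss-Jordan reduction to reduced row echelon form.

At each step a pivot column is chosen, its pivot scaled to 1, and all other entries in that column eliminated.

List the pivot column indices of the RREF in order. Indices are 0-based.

pivot columns: 0

step 1: normalize row 0 (÷3) = (1, 1)
  row 1: subtract 2×row0 = (0, 0)
skip col 1 (zero from row 1)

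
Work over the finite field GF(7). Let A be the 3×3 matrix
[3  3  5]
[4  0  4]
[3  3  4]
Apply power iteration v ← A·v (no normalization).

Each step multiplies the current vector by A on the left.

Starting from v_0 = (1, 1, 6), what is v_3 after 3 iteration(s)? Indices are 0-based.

v_0 = (1, 1, 6).
v_1 = A·v_0 = (1, 0, 2).
v_2 = A·v_1 = (6, 5, 4).
v_3 = A·v_2 = (4, 5, 0).

v_3 = (4, 5, 0)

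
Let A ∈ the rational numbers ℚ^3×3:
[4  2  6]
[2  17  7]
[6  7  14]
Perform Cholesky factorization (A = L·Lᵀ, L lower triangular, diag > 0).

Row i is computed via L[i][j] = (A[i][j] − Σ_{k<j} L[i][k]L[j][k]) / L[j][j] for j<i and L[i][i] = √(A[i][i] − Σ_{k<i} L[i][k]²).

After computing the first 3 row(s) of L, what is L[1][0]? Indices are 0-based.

Step 1: L[0][0] = √(4) = 2.
  L[1][0] = (2) / L[0][0] = 1.
Step 2: L[1][1] = √(16) = 4.
  L[2][0] = (6) / L[0][0] = 3.
  L[2][1] = (4) / L[1][1] = 1.
Step 3: L[2][2] = √(4) = 2.

L[1][0] = 1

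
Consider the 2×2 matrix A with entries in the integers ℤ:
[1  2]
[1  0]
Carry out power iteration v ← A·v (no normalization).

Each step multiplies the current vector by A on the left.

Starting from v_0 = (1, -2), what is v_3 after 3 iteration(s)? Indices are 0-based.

v_3 = (-7, -1)

v_0 = (1, -2).
v_1 = A·v_0 = (-3, 1).
v_2 = A·v_1 = (-1, -3).
v_3 = A·v_2 = (-7, -1).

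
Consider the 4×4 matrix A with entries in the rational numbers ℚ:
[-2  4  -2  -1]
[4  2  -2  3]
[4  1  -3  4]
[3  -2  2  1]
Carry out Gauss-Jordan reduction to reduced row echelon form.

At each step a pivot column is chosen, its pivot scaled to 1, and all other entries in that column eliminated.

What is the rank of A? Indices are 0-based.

step 1: normalize row 0 (÷-2) = (1, -2, 1, 1/2)
  row 1: subtract 4×row0 = (0, 10, -6, 1)
  row 2: subtract 4×row0 = (0, 9, -7, 2)
  row 3: subtract 3×row0 = (0, 4, -1, -1/2)
step 2: normalize row 1 (÷10) = (0, 1, -3/5, 1/10)
  row 0: subtract -2×row1 = (1, 0, -1/5, 7/10)
  row 2: subtract 9×row1 = (0, 0, -8/5, 11/10)
  row 3: subtract 4×row1 = (0, 0, 7/5, -9/10)
step 3: normalize row 2 (÷-8/5) = (0, 0, 1, -11/16)
  row 0: subtract -1/5×row2 = (1, 0, 0, 9/16)
  row 1: subtract -3/5×row2 = (0, 1, 0, -5/16)
  row 3: subtract 7/5×row2 = (0, 0, 0, 1/16)
step 4: normalize row 3 (÷1/16) = (0, 0, 0, 1)
  row 0: subtract 9/16×row3 = (1, 0, 0, 0)
  row 1: subtract -5/16×row3 = (0, 1, 0, 0)
  row 2: subtract -11/16×row3 = (0, 0, 1, 0)

rank = 4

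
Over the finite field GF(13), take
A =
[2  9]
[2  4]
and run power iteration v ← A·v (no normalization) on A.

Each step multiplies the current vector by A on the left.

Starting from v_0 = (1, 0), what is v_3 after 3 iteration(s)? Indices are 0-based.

v_0 = (1, 0).
v_1 = A·v_0 = (2, 2).
v_2 = A·v_1 = (9, 12).
v_3 = A·v_2 = (9, 1).

v_3 = (9, 1)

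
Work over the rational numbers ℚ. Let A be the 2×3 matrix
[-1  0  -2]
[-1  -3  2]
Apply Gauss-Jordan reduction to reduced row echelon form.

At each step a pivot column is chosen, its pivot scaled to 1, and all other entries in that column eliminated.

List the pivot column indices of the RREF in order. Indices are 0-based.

step 1: normalize row 0 (÷-1) = (1, 0, 2)
  row 1: subtract -1×row0 = (0, -3, 4)
step 2: normalize row 1 (÷-3) = (0, 1, -4/3)

pivot columns: 0, 1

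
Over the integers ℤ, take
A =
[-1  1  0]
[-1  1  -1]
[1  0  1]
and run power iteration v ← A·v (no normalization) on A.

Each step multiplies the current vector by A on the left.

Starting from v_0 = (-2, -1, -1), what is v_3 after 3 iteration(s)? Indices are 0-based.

v_0 = (-2, -1, -1).
v_1 = A·v_0 = (1, 2, -3).
v_2 = A·v_1 = (1, 4, -2).
v_3 = A·v_2 = (3, 5, -1).

v_3 = (3, 5, -1)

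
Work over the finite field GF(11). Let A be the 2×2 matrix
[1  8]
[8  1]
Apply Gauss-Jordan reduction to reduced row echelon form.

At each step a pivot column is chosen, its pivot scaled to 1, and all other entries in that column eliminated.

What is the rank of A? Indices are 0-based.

rank = 2

[1] R0 /= 1  ⇒  (1, 8)
     R1 -= 8·R0  ⇒  (0, 3)
[2] R1 /= 3  ⇒  (0, 1)
     R0 -= 8·R1  ⇒  (1, 0)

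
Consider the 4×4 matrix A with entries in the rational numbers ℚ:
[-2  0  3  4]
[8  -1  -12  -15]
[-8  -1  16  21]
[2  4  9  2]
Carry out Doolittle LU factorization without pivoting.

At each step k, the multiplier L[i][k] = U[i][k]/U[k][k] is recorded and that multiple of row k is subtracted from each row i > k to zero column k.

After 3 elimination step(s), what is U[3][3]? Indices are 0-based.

U[3][3] = -2

Step 1: pivot at (0,0) is -2.
  row1 ← row1 − (-4)·row0  ⇒  L[1][0]=-4, U row1=(0, -1, 0, 1)
  row2 ← row2 − (4)·row0  ⇒  L[2][0]=4, U row2=(0, -1, 4, 5)
  row3 ← row3 − (-1)·row0  ⇒  L[3][0]=-1, U row3=(0, 4, 12, 6)
Step 2: pivot at (1,1) is -1.
  row2 ← row2 − (1)·row1  ⇒  L[2][1]=1, U row2=(0, 0, 4, 4)
  row3 ← row3 − (-4)·row1  ⇒  L[3][1]=-4, U row3=(0, 0, 12, 10)
Step 3: pivot at (2,2) is 4.
  row3 ← row3 − (3)·row2  ⇒  L[3][2]=3, U row3=(0, 0, 0, -2)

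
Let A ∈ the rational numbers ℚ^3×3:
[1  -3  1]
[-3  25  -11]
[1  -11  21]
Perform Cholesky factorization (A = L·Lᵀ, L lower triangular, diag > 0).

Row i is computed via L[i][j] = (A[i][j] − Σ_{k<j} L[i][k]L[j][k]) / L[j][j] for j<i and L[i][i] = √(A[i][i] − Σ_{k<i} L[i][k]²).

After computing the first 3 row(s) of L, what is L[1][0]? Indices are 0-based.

Step 1: L[0][0] = √(1) = 1.
  L[1][0] = (-3) / L[0][0] = -3.
Step 2: L[1][1] = √(16) = 4.
  L[2][0] = (1) / L[0][0] = 1.
  L[2][1] = (-8) / L[1][1] = -2.
Step 3: L[2][2] = √(16) = 4.

L[1][0] = -3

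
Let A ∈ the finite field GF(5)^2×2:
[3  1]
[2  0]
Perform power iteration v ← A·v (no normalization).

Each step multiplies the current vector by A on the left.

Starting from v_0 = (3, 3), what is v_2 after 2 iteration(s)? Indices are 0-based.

v_2 = (2, 4)

v_0 = (3, 3).
v_1 = A·v_0 = (2, 1).
v_2 = A·v_1 = (2, 4).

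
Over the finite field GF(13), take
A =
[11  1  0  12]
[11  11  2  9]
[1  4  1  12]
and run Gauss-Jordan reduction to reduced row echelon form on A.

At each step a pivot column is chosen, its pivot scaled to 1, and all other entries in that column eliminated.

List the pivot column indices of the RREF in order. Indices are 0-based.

pivot columns: 0, 1, 2

pivot(0,0)=11: scale R0 → (1, 6, 0, 7)
  clear (1,0): R1 −= (11)R0 → (0, 10, 2, 10)
  clear (2,0): R2 −= (1)R0 → (0, 11, 1, 5)
pivot(1,1)=10: scale R1 → (0, 1, 8, 1)
  clear (0,1): R0 −= (6)R1 → (1, 0, 4, 1)
  clear (2,1): R2 −= (11)R1 → (0, 0, 4, 7)
pivot(2,2)=4: scale R2 → (0, 0, 1, 5)
  clear (0,2): R0 −= (4)R2 → (1, 0, 0, 7)
  clear (1,2): R1 −= (8)R2 → (0, 1, 0, 0)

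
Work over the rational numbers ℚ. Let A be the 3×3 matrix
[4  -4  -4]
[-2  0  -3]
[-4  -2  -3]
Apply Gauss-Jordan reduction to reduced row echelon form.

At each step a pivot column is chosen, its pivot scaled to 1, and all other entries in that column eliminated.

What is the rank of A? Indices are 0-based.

rank = 3

pivot(0,0)=4: scale R0 → (1, -1, -1)
  clear (1,0): R1 −= (-2)R0 → (0, -2, -5)
  clear (2,0): R2 −= (-4)R0 → (0, -6, -7)
pivot(1,1)=-2: scale R1 → (0, 1, 5/2)
  clear (0,1): R0 −= (-1)R1 → (1, 0, 3/2)
  clear (2,1): R2 −= (-6)R1 → (0, 0, 8)
pivot(2,2)=8: scale R2 → (0, 0, 1)
  clear (0,2): R0 −= (3/2)R2 → (1, 0, 0)
  clear (1,2): R1 −= (5/2)R2 → (0, 1, 0)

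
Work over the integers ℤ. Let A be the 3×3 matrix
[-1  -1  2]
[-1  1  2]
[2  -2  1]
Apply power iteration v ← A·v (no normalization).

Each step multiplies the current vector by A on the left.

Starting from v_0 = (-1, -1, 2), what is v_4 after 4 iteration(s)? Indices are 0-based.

v_0 = (-1, -1, 2).
v_1 = A·v_0 = (6, 4, 2).
v_2 = A·v_1 = (-6, 2, 6).
v_3 = A·v_2 = (16, 20, -10).
v_4 = A·v_3 = (-56, -16, -18).

v_4 = (-56, -16, -18)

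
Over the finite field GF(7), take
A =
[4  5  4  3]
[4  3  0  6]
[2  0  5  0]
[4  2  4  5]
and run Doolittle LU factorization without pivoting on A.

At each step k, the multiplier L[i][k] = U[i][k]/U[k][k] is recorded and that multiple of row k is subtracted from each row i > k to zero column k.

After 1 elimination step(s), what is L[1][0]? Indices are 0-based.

[col 0] pivot 4
  R1 -= 1*R0 → (0, 5, 3, 3)  (L[1][0] := 1)
  R2 -= 4*R0 → (0, 1, 3, 2)  (L[2][0] := 4)
  R3 -= 1*R0 → (0, 4, 0, 2)  (L[3][0] := 1)

L[1][0] = 1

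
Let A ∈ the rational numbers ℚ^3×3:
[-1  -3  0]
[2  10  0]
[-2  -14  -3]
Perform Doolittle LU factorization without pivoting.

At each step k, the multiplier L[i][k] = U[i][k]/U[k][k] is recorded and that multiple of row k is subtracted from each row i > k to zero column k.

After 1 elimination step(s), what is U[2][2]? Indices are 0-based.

U[2][2] = -3

k=0: U[0][0]=-1
  eliminate (1,0): mult=-2, new row 1: (0, 4, 0); set L[1][0]=-2
  eliminate (2,0): mult=2, new row 2: (0, -8, -3); set L[2][0]=2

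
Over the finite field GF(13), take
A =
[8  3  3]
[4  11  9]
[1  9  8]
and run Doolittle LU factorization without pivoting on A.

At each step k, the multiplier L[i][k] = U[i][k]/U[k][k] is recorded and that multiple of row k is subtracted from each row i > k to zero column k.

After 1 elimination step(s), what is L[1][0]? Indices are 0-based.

[col 0] pivot 8
  R1 -= 7*R0 → (0, 3, 1)  (L[1][0] := 7)
  R2 -= 5*R0 → (0, 7, 6)  (L[2][0] := 5)

L[1][0] = 7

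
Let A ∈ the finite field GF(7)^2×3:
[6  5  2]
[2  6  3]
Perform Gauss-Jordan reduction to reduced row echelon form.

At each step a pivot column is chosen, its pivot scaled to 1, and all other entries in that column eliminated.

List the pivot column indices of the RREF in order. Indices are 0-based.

pivot columns: 0, 1

step 1: normalize row 0 (÷6) = (1, 2, 5)
  row 1: subtract 2×row0 = (0, 2, 0)
step 2: normalize row 1 (÷2) = (0, 1, 0)
  row 0: subtract 2×row1 = (1, 0, 5)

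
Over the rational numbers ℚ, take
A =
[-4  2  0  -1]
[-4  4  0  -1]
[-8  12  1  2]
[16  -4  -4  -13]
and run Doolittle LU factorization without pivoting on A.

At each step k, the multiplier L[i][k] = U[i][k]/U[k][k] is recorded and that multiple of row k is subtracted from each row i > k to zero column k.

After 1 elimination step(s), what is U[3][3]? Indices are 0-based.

U[3][3] = -17

k=0: U[0][0]=-4
  eliminate (1,0): mult=1, new row 1: (0, 2, 0, 0); set L[1][0]=1
  eliminate (2,0): mult=2, new row 2: (0, 8, 1, 4); set L[2][0]=2
  eliminate (3,0): mult=-4, new row 3: (0, 4, -4, -17); set L[3][0]=-4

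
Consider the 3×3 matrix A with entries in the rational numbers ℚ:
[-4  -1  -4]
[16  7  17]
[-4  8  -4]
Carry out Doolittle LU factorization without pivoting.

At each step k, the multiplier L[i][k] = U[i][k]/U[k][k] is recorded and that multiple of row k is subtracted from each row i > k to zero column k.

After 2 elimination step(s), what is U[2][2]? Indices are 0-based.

U[2][2] = -3

[col 0] pivot -4
  R1 -= -4*R0 → (0, 3, 1)  (L[1][0] := -4)
  R2 -= 1*R0 → (0, 9, 0)  (L[2][0] := 1)
[col 1] pivot 3
  R2 -= 3*R1 → (0, 0, -3)  (L[2][1] := 3)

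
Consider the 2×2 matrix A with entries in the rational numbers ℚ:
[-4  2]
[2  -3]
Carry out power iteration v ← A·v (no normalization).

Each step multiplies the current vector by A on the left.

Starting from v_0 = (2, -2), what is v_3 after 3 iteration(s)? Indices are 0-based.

v_0 = (2, -2).
v_1 = A·v_0 = (-12, 10).
v_2 = A·v_1 = (68, -54).
v_3 = A·v_2 = (-380, 298).

v_3 = (-380, 298)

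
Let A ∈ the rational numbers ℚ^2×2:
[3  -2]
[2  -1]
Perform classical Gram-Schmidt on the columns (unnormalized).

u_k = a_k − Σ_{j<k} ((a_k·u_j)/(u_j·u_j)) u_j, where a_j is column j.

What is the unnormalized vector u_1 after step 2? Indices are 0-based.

Step 1: u_0 = a_0 = (3, 2).
Step 2: u_1 = a_1 − (-8/13)·u_0 = (-2/13, 3/13).

u_1 = (-2/13, 3/13)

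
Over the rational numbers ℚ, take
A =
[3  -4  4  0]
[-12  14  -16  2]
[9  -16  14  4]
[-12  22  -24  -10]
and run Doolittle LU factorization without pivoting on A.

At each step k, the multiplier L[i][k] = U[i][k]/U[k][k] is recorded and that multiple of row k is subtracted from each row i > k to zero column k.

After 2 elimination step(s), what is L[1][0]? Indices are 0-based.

k=0: U[0][0]=3
  eliminate (1,0): mult=-4, new row 1: (0, -2, 0, 2); set L[1][0]=-4
  eliminate (2,0): mult=3, new row 2: (0, -4, 2, 4); set L[2][0]=3
  eliminate (3,0): mult=-4, new row 3: (0, 6, -8, -10); set L[3][0]=-4
k=1: U[1][1]=-2
  eliminate (2,1): mult=2, new row 2: (0, 0, 2, 0); set L[2][1]=2
  eliminate (3,1): mult=-3, new row 3: (0, 0, -8, -4); set L[3][1]=-3

L[1][0] = -4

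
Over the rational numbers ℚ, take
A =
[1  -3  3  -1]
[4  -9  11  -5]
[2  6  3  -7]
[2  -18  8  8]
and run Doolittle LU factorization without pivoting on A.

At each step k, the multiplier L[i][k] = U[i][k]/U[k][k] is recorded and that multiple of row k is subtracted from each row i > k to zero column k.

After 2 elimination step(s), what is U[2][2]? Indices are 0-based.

U[2][2] = 1

Step 1: pivot at (0,0) is 1.
  row1 ← row1 − (4)·row0  ⇒  L[1][0]=4, U row1=(0, 3, -1, -1)
  row2 ← row2 − (2)·row0  ⇒  L[2][0]=2, U row2=(0, 12, -3, -5)
  row3 ← row3 − (2)·row0  ⇒  L[3][0]=2, U row3=(0, -12, 2, 10)
Step 2: pivot at (1,1) is 3.
  row2 ← row2 − (4)·row1  ⇒  L[2][1]=4, U row2=(0, 0, 1, -1)
  row3 ← row3 − (-4)·row1  ⇒  L[3][1]=-4, U row3=(0, 0, -2, 6)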